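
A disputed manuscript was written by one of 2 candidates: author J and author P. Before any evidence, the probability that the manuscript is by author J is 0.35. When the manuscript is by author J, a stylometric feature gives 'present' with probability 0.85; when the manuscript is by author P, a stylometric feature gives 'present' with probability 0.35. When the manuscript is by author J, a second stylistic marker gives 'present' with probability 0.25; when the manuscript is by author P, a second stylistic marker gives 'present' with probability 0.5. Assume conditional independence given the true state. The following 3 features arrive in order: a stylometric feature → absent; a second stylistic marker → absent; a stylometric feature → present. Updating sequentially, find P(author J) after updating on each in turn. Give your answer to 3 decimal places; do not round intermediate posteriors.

0.312

After a stylometric feature='absent': P(author J) = 0.15·0.3500 / (0.15·0.3500 + 0.65·0.6500) ≈ 0.1105
After a second stylistic marker='absent': P(author J) = 0.75·0.1105 / (0.75·0.1105 + 0.5·0.8895) ≈ 0.1571
After a stylometric feature='present': P(author J) = 0.85·0.1571 / (0.85·0.1571 + 0.35·0.8429) ≈ 0.3116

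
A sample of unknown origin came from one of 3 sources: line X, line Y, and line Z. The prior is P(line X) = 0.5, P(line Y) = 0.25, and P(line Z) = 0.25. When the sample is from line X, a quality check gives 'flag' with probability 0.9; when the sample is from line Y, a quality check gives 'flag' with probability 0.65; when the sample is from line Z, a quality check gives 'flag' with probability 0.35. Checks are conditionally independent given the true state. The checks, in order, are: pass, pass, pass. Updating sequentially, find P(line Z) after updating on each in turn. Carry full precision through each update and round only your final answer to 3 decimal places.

0.860

After 'pass': normaliser = 0.1·0.5000 + 0.35·0.2500 + 0.65·0.2500; P(line X) ≈ 0.1667, P(line Y) ≈ 0.2917, P(line Z) ≈ 0.5417
After 'pass': normaliser = 0.1·0.1667 + 0.35·0.2917 + 0.65·0.5417; P(line X) ≈ 0.0354, P(line Y) ≈ 0.2168, P(line Z) ≈ 0.7478
After 'pass': normaliser = 0.1·0.0354 + 0.35·0.2168 + 0.65·0.7478; P(line X) ≈ 0.0063, P(line Y) ≈ 0.1342, P(line Z) ≈ 0.8595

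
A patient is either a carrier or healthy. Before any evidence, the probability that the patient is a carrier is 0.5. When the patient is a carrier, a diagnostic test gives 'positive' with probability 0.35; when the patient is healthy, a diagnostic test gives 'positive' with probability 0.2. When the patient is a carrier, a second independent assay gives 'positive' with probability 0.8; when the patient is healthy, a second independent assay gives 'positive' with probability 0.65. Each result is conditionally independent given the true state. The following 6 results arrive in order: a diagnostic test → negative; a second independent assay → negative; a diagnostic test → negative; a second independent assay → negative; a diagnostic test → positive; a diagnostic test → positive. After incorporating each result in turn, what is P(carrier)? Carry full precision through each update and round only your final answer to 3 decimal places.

After a diagnostic test='negative': P(carrier) = 0.65·0.5000 / (0.65·0.5000 + 0.8·0.5000) ≈ 0.4483
After a second independent assay='negative': P(carrier) = 0.2·0.4483 / (0.2·0.4483 + 0.35·0.5517) ≈ 0.3171
After a diagnostic test='negative': P(carrier) = 0.65·0.3171 / (0.65·0.3171 + 0.8·0.6829) ≈ 0.2739
After a second independent assay='negative': P(carrier) = 0.2·0.2739 / (0.2·0.2739 + 0.35·0.7261) ≈ 0.1773
After a diagnostic test='positive': P(carrier) = 0.35·0.1773 / (0.35·0.1773 + 0.2·0.8227) ≈ 0.2739
After a diagnostic test='positive': P(carrier) = 0.35·0.2739 / (0.35·0.2739 + 0.2·0.7261) ≈ 0.3976

0.398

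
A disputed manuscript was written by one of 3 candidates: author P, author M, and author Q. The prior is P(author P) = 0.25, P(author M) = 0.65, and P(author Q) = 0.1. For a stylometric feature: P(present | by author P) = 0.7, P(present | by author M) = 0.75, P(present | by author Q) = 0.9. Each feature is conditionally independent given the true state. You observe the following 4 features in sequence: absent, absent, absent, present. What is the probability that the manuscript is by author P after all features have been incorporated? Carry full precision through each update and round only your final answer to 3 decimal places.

0.380

After 'absent': normaliser = 0.3·0.2500 + 0.25·0.6500 + 0.1·0.1000; P(author P) ≈ 0.3030, P(author M) ≈ 0.6566, P(author Q) ≈ 0.0404
After 'absent': normaliser = 0.3·0.3030 + 0.25·0.6566 + 0.1·0.0404; P(author P) ≈ 0.3509, P(author M) ≈ 0.6335, P(author Q) ≈ 0.0156
After 'absent': normaliser = 0.3·0.3509 + 0.25·0.6335 + 0.1·0.0156; P(author P) ≈ 0.3969, P(author M) ≈ 0.5972, P(author Q) ≈ 0.0059
After 'present': normaliser = 0.7·0.3969 + 0.75·0.5972 + 0.9·0.0059; P(author P) ≈ 0.3801, P(author M) ≈ 0.6127, P(author Q) ≈ 0.0072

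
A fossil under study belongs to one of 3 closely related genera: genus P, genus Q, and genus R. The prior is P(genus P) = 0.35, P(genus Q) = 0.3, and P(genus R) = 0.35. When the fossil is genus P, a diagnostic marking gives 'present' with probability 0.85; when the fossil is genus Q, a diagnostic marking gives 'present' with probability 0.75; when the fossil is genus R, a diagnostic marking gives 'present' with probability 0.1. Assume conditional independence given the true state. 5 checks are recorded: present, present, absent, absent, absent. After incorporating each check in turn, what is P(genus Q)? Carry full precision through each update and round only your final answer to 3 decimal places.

0.436

After 'present': normaliser = 0.85·0.3500 + 0.75·0.3000 + 0.1·0.3500; P(genus P) ≈ 0.5336, P(genus Q) ≈ 0.4036, P(genus R) ≈ 0.0628
After 'present': normaliser = 0.85·0.5336 + 0.75·0.4036 + 0.1·0.0628; P(genus P) ≈ 0.5948, P(genus Q) ≈ 0.3969, P(genus R) ≈ 0.0082
After 'absent': normaliser = 0.15·0.5948 + 0.25·0.3969 + 0.9·0.0082; P(genus P) ≈ 0.4555, P(genus Q) ≈ 0.5066, P(genus R) ≈ 0.0378
After 'absent': normaliser = 0.15·0.4555 + 0.25·0.5066 + 0.9·0.0378; P(genus P) ≈ 0.2983, P(genus Q) ≈ 0.5530, P(genus R) ≈ 0.1487
After 'absent': normaliser = 0.15·0.2983 + 0.25·0.5530 + 0.9·0.1487; P(genus P) ≈ 0.1413, P(genus Q) ≈ 0.4364, P(genus R) ≈ 0.4223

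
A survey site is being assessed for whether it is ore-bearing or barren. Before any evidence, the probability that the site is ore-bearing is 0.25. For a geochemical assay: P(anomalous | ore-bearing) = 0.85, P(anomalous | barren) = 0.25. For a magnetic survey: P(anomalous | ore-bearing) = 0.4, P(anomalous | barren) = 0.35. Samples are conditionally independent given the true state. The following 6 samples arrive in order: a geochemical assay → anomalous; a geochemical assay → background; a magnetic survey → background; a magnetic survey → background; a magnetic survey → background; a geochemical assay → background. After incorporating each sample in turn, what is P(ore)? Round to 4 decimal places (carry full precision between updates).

0.0344

Apply Bayes' rule sequentially, carrying P(ore) forward.
After a geochemical assay='anomalous': P(ore) = 0.85·0.2500 / (0.85·0.2500 + 0.25·0.7500) ≈ 0.5312
After a geochemical assay='background': P(ore) = 0.15·0.5312 / (0.15·0.5312 + 0.75·0.4688) ≈ 0.1848
After a magnetic survey='background': P(ore) = 0.6·0.1848 / (0.6·0.1848 + 0.65·0.8152) ≈ 0.1730
After a magnetic survey='background': P(ore) = 0.6·0.1730 / (0.6·0.1730 + 0.65·0.8270) ≈ 0.1619
After a magnetic survey='background': P(ore) = 0.6·0.1619 / (0.6·0.1619 + 0.65·0.8381) ≈ 0.1513
After a geochemical assay='background': P(ore) = 0.15·0.1513 / (0.15·0.1513 + 0.75·0.8487) ≈ 0.0344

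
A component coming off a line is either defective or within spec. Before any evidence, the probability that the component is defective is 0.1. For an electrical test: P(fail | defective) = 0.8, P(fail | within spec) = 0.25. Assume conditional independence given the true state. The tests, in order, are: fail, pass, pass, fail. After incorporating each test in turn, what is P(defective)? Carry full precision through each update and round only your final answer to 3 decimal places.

0.075

After 'fail': P(defective) = 0.8·0.1000 / (0.8·0.1000 + 0.25·0.9000) ≈ 0.2623
After 'pass': P(defective) = 0.2·0.2623 / (0.2·0.2623 + 0.75·0.7377) ≈ 0.0866
After 'pass': P(defective) = 0.2·0.0866 / (0.2·0.0866 + 0.75·0.9134) ≈ 0.0247
After 'fail': P(defective) = 0.8·0.0247 / (0.8·0.0247 + 0.25·0.9753) ≈ 0.0749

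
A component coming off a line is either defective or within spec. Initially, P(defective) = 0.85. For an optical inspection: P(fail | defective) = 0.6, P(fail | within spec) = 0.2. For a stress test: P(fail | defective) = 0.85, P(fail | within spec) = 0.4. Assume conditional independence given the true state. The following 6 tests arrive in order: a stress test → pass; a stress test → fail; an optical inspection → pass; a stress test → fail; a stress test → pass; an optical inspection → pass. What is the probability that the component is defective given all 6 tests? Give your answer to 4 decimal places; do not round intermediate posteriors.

0.2856

After a stress test='pass': P(defective) = 0.15·0.8500 / (0.15·0.8500 + 0.6·0.1500) ≈ 0.5862
After a stress test='fail': P(defective) = 0.85·0.5862 / (0.85·0.5862 + 0.4·0.4138) ≈ 0.7506
After an optical inspection='pass': P(defective) = 0.4·0.7506 / (0.4·0.7506 + 0.8·0.2494) ≈ 0.6008
After a stress test='fail': P(defective) = 0.85·0.6008 / (0.85·0.6008 + 0.4·0.3992) ≈ 0.7618
After a stress test='pass': P(defective) = 0.15·0.7618 / (0.15·0.7618 + 0.6·0.2382) ≈ 0.4443
After an optical inspection='pass': P(defective) = 0.4·0.4443 / (0.4·0.4443 + 0.8·0.5557) ≈ 0.2856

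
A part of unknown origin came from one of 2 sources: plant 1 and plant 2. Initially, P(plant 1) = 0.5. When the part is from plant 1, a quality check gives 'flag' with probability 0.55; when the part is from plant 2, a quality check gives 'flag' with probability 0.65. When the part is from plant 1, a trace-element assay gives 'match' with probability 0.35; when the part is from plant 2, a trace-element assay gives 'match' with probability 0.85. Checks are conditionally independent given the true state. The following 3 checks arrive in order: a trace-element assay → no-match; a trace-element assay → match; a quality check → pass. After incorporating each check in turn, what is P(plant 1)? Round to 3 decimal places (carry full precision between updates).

0.696

After a trace-element assay='no-match': P(plant 1) = 0.65·0.5000 / (0.65·0.5000 + 0.15·0.5000) ≈ 0.8125
After a trace-element assay='match': P(plant 1) = 0.35·0.8125 / (0.35·0.8125 + 0.85·0.1875) ≈ 0.6408
After a quality check='pass': P(plant 1) = 0.45·0.6408 / (0.45·0.6408 + 0.35·0.3592) ≈ 0.6964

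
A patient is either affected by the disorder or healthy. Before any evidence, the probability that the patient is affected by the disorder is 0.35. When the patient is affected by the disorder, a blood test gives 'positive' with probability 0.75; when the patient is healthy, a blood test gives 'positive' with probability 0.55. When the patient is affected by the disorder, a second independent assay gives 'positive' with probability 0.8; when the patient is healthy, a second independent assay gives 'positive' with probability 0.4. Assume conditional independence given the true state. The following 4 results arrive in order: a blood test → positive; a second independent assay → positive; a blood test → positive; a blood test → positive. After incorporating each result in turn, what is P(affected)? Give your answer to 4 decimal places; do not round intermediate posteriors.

After a blood test='positive': P(affected) = 0.75·0.3500 / (0.75·0.3500 + 0.55·0.6500) ≈ 0.4234
After a second independent assay='positive': P(affected) = 0.8·0.4234 / (0.8·0.4234 + 0.4·0.5766) ≈ 0.5949
After a blood test='positive': P(affected) = 0.75·0.5949 / (0.75·0.5949 + 0.55·0.4051) ≈ 0.6669
After a blood test='positive': P(affected) = 0.75·0.6669 / (0.75·0.6669 + 0.55·0.3331) ≈ 0.7320

0.7320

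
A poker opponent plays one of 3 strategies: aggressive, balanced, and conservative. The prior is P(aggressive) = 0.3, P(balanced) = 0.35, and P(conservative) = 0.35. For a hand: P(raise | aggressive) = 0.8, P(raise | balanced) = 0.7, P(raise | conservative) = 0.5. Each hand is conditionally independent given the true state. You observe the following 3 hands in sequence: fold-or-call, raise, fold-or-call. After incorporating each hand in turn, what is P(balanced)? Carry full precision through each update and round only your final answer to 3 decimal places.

After 'fold-or-call': normaliser = 0.2·0.3000 + 0.3·0.3500 + 0.5·0.3500; P(aggressive) ≈ 0.1765, P(balanced) ≈ 0.3088, P(conservative) ≈ 0.5147
After 'raise': normaliser = 0.8·0.1765 + 0.7·0.3088 + 0.5·0.5147; P(aggressive) ≈ 0.2297, P(balanced) ≈ 0.3517, P(conservative) ≈ 0.4187
After 'fold-or-call': normaliser = 0.2·0.2297 + 0.3·0.3517 + 0.5·0.4187; P(aggressive) ≈ 0.1273, P(balanced) ≈ 0.2924, P(conservative) ≈ 0.5802

0.292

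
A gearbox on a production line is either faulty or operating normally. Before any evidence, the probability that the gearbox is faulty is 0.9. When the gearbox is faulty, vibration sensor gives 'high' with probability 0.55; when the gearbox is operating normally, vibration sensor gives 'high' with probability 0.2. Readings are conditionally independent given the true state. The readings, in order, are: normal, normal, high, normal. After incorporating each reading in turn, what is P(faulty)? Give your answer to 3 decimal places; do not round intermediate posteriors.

Each posterior becomes the prior for the next update.
After 'normal': P(faulty) = 0.45·0.9000 / (0.45·0.9000 + 0.8·0.1000) ≈ 0.8351
After 'normal': P(faulty) = 0.45·0.8351 / (0.45·0.8351 + 0.8·0.1649) ≈ 0.7401
After 'high': P(faulty) = 0.55·0.7401 / (0.55·0.7401 + 0.2·0.2599) ≈ 0.8868
After 'normal': P(faulty) = 0.45·0.8868 / (0.45·0.8868 + 0.8·0.1132) ≈ 0.8150

0.815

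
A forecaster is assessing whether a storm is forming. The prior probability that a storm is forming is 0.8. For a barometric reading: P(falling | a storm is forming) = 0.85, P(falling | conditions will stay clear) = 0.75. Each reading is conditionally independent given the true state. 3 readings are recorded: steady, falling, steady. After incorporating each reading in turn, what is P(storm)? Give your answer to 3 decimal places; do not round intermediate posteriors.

0.620

After 'steady': P(storm) = 0.15·0.8000 / (0.15·0.8000 + 0.25·0.2000) ≈ 0.7059
After 'falling': P(storm) = 0.85·0.7059 / (0.85·0.7059 + 0.75·0.2941) ≈ 0.7312
After 'steady': P(storm) = 0.15·0.7312 / (0.15·0.7312 + 0.25·0.2688) ≈ 0.6201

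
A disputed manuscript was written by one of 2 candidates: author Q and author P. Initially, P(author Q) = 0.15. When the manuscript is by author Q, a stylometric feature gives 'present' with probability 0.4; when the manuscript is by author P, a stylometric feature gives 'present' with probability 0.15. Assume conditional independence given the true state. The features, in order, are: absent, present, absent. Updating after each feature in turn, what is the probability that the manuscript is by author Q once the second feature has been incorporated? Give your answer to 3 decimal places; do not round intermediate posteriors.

0.249

After 'absent': P(author Q) = 0.6·0.1500 / (0.6·0.1500 + 0.85·0.8500) ≈ 0.1108
After 'present': P(author Q) = 0.4·0.1108 / (0.4·0.1108 + 0.15·0.8892) ≈ 0.2494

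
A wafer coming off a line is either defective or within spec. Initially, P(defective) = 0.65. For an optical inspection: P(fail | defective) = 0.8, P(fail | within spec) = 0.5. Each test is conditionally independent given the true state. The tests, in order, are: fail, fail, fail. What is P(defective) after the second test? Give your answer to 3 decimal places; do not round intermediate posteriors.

0.826

After 'fail': P(defective) = 0.8·0.6500 / (0.8·0.6500 + 0.5·0.3500) ≈ 0.7482
After 'fail': P(defective) = 0.8·0.7482 / (0.8·0.7482 + 0.5·0.2518) ≈ 0.8262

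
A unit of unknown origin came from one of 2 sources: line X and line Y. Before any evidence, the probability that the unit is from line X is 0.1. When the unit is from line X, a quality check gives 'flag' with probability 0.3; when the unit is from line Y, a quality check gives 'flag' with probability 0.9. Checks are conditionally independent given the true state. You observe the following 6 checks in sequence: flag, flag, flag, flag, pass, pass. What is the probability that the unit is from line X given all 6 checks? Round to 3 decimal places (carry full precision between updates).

0.063

After 'flag': P(line X) = 0.3·0.1000 / (0.3·0.1000 + 0.9·0.9000) ≈ 0.0357
After 'flag': P(line X) = 0.3·0.0357 / (0.3·0.0357 + 0.9·0.9643) ≈ 0.0122
After 'flag': P(line X) = 0.3·0.0122 / (0.3·0.0122 + 0.9·0.9878) ≈ 0.0041
After 'flag': P(line X) = 0.3·0.0041 / (0.3·0.0041 + 0.9·0.9959) ≈ 0.0014
After 'pass': P(line X) = 0.7·0.0014 / (0.7·0.0014 + 0.1·0.9986) ≈ 0.0095
After 'pass': P(line X) = 0.7·0.0095 / (0.7·0.0095 + 0.1·0.9905) ≈ 0.0630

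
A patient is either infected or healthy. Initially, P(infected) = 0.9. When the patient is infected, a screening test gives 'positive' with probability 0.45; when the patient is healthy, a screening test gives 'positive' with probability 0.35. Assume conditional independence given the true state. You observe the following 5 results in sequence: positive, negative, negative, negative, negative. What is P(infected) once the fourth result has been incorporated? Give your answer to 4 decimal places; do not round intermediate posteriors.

Apply Bayes' rule sequentially, carrying P(infected) forward.
After 'positive': P(infected) = 0.45·0.9000 / (0.45·0.9000 + 0.35·0.1000) ≈ 0.9205
After 'negative': P(infected) = 0.55·0.9205 / (0.55·0.9205 + 0.65·0.0795) ≈ 0.9073
After 'negative': P(infected) = 0.55·0.9073 / (0.55·0.9073 + 0.65·0.0927) ≈ 0.8923
After 'negative': P(infected) = 0.55·0.8923 / (0.55·0.8923 + 0.65·0.1077) ≈ 0.8752

0.8752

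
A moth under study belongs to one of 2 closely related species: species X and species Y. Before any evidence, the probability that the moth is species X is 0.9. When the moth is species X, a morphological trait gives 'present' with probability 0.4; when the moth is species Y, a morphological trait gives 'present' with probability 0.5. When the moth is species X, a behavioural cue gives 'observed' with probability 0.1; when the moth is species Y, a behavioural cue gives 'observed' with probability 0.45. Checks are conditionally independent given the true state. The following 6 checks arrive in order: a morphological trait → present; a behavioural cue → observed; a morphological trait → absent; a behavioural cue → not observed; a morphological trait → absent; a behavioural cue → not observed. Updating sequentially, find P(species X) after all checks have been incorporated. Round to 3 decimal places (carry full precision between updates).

0.861

Each posterior becomes the prior for the next update.
After a morphological trait='present': P(species X) = 0.4·0.9000 / (0.4·0.9000 + 0.5·0.1000) ≈ 0.8780
After a behavioural cue='observed': P(species X) = 0.1·0.8780 / (0.1·0.8780 + 0.45·0.1220) ≈ 0.6154
After a morphological trait='absent': P(species X) = 0.6·0.6154 / (0.6·0.6154 + 0.5·0.3846) ≈ 0.6575
After a behavioural cue='not observed': P(species X) = 0.9·0.6575 / (0.9·0.6575 + 0.55·0.3425) ≈ 0.7586
After a morphological trait='absent': P(species X) = 0.6·0.7586 / (0.6·0.7586 + 0.5·0.2414) ≈ 0.7904
After a behavioural cue='not observed': P(species X) = 0.9·0.7904 / (0.9·0.7904 + 0.55·0.2096) ≈ 0.8605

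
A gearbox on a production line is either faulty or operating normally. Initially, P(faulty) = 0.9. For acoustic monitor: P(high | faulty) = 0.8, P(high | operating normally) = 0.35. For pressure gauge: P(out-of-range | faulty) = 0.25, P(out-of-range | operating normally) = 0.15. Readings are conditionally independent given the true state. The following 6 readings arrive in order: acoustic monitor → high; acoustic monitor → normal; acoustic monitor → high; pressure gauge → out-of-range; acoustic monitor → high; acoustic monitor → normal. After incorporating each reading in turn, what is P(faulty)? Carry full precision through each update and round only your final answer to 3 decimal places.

0.944

After acoustic monitor='high': P(faulty) = 0.8·0.9000 / (0.8·0.9000 + 0.35·0.1000) ≈ 0.9536
After acoustic monitor='normal': P(faulty) = 0.2·0.9536 / (0.2·0.9536 + 0.65·0.0464) ≈ 0.8636
After acoustic monitor='high': P(faulty) = 0.8·0.8636 / (0.8·0.8636 + 0.35·0.1364) ≈ 0.9353
After pressure gauge='out-of-range': P(faulty) = 0.25·0.9353 / (0.25·0.9353 + 0.15·0.0647) ≈ 0.9602
After acoustic monitor='high': P(faulty) = 0.8·0.9602 / (0.8·0.9602 + 0.35·0.0398) ≈ 0.9822
After acoustic monitor='normal': P(faulty) = 0.2·0.9822 / (0.2·0.9822 + 0.65·0.0178) ≈ 0.9443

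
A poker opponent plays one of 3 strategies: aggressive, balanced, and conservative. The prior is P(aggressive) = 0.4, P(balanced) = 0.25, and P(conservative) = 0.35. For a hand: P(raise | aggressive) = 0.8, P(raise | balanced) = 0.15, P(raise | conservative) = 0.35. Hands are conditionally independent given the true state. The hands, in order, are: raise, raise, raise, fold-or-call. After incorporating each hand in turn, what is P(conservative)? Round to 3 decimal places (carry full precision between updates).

0.190

After 'raise': normaliser = 0.8·0.4000 + 0.15·0.2500 + 0.35·0.3500; P(aggressive) ≈ 0.6667, P(balanced) ≈ 0.0781, P(conservative) ≈ 0.2552
After 'raise': normaliser = 0.8·0.6667 + 0.15·0.0781 + 0.35·0.2552; P(aggressive) ≈ 0.8407, P(balanced) ≈ 0.0185, P(conservative) ≈ 0.1408
After 'raise': normaliser = 0.8·0.8407 + 0.15·0.0185 + 0.35·0.1408; P(aggressive) ≈ 0.9282, P(balanced) ≈ 0.0038, P(conservative) ≈ 0.0680
After 'fold-or-call': normaliser = 0.2·0.9282 + 0.85·0.0038 + 0.65·0.0680; P(aggressive) ≈ 0.7964, P(balanced) ≈ 0.0139, P(conservative) ≈ 0.1897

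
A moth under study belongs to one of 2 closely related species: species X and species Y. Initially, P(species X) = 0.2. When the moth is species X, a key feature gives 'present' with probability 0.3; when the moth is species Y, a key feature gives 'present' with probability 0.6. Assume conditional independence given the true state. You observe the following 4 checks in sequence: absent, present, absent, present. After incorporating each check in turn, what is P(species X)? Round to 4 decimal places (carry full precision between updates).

Apply Bayes' rule sequentially, carrying P(species X) forward.
After 'absent': P(species X) = 0.7·0.2000 / (0.7·0.2000 + 0.4·0.8000) ≈ 0.3043
After 'present': P(species X) = 0.3·0.3043 / (0.3·0.3043 + 0.6·0.6957) ≈ 0.1795
After 'absent': P(species X) = 0.7·0.1795 / (0.7·0.1795 + 0.4·0.8205) ≈ 0.2768
After 'present': P(species X) = 0.3·0.2768 / (0.3·0.2768 + 0.6·0.7232) ≈ 0.1607

0.1607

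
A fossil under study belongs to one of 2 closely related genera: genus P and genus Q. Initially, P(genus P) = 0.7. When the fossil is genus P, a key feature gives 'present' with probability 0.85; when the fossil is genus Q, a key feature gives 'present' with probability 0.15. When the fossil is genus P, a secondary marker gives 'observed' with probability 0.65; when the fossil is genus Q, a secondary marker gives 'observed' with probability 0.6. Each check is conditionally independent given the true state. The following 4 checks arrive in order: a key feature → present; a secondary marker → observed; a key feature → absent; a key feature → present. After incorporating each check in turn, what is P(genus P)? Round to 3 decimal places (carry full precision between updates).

0.935

After a key feature='present': P(genus P) = 0.85·0.7000 / (0.85·0.7000 + 0.15·0.3000) ≈ 0.9297
After a secondary marker='observed': P(genus P) = 0.65·0.9297 / (0.65·0.9297 + 0.6·0.0703) ≈ 0.9347
After a key feature='absent': P(genus P) = 0.15·0.9347 / (0.15·0.9347 + 0.85·0.0653) ≈ 0.7165
After a key feature='present': P(genus P) = 0.85·0.7165 / (0.85·0.7165 + 0.15·0.2835) ≈ 0.9347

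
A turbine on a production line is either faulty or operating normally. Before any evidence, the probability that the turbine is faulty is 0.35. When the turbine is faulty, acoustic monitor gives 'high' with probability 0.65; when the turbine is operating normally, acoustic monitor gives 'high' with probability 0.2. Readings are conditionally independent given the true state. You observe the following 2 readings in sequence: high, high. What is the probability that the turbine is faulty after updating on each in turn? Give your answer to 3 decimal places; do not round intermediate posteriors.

0.850

After 'high': P(faulty) = 0.65·0.3500 / (0.65·0.3500 + 0.2·0.6500) ≈ 0.6364
After 'high': P(faulty) = 0.65·0.6364 / (0.65·0.6364 + 0.2·0.3636) ≈ 0.8505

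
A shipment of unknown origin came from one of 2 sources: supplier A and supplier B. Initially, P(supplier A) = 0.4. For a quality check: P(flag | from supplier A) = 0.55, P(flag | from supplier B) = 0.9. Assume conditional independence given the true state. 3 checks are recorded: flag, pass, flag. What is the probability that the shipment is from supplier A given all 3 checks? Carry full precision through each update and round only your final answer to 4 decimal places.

After 'flag': P(supplier A) = 0.55·0.4000 / (0.55·0.4000 + 0.9·0.6000) ≈ 0.2895
After 'pass': P(supplier A) = 0.45·0.2895 / (0.45·0.2895 + 0.1·0.7105) ≈ 0.6471
After 'flag': P(supplier A) = 0.55·0.6471 / (0.55·0.6471 + 0.9·0.3529) ≈ 0.5284

0.5284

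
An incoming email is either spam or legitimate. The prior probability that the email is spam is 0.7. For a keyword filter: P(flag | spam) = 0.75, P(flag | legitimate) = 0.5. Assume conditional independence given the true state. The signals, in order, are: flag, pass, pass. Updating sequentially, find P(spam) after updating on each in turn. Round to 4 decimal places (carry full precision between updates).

0.4667

After 'flag': P(spam) = 0.75·0.7000 / (0.75·0.7000 + 0.5·0.3000) ≈ 0.7778
After 'pass': P(spam) = 0.25·0.7778 / (0.25·0.7778 + 0.5·0.2222) ≈ 0.6364
After 'pass': P(spam) = 0.25·0.6364 / (0.25·0.6364 + 0.5·0.3636) ≈ 0.4667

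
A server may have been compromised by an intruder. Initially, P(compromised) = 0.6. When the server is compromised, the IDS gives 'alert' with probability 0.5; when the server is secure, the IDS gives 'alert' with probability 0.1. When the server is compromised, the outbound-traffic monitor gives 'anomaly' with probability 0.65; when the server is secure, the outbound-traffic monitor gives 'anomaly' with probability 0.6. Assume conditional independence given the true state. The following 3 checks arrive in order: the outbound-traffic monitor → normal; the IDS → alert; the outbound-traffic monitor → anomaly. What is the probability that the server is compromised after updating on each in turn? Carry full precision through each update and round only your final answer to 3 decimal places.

After the outbound-traffic monitor='normal': P(compromised) = 0.35·0.6000 / (0.35·0.6000 + 0.4·0.4000) ≈ 0.5676
After the IDS='alert': P(compromised) = 0.5·0.5676 / (0.5·0.5676 + 0.1·0.4324) ≈ 0.8678
After the outbound-traffic monitor='anomaly': P(compromised) = 0.65·0.8678 / (0.65·0.8678 + 0.6·0.1322) ≈ 0.8767

0.877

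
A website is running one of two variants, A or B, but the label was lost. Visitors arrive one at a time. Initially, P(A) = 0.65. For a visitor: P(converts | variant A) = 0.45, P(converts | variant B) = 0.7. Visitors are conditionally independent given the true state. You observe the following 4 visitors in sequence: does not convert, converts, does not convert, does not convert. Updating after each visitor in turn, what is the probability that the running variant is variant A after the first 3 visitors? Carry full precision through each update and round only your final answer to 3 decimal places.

0.801

After 'does not convert': P(A) = 0.55·0.6500 / (0.55·0.6500 + 0.3·0.3500) ≈ 0.7730
After 'converts': P(A) = 0.45·0.7730 / (0.45·0.7730 + 0.7·0.2270) ≈ 0.6864
After 'does not convert': P(A) = 0.55·0.6864 / (0.55·0.6864 + 0.3·0.3136) ≈ 0.8005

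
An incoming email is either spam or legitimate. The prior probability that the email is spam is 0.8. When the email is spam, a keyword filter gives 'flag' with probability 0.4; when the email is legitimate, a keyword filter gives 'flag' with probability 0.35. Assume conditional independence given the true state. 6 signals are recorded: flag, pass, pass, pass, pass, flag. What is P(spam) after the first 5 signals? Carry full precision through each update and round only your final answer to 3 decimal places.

After 'flag': P(spam) = 0.4·0.8000 / (0.4·0.8000 + 0.35·0.2000) ≈ 0.8205
After 'pass': P(spam) = 0.6·0.8205 / (0.6·0.8205 + 0.65·0.1795) ≈ 0.8084
After 'pass': P(spam) = 0.6·0.8084 / (0.6·0.8084 + 0.65·0.1916) ≈ 0.7957
After 'pass': P(spam) = 0.6·0.7957 / (0.6·0.7957 + 0.65·0.2043) ≈ 0.7824
After 'pass': P(spam) = 0.6·0.7824 / (0.6·0.7824 + 0.65·0.2176) ≈ 0.7685

0.768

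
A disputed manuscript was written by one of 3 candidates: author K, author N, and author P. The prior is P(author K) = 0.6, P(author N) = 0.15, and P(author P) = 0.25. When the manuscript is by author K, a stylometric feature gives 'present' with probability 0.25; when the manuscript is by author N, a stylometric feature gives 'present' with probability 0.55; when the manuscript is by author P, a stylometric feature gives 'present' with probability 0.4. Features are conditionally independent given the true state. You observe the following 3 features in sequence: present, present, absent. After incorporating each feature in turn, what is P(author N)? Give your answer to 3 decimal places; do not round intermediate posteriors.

After 'present': normaliser = 0.25·0.6000 + 0.55·0.1500 + 0.4·0.2500; P(author K) ≈ 0.4511, P(author N) ≈ 0.2481, P(author P) ≈ 0.3008
After 'present': normaliser = 0.25·0.4511 + 0.55·0.2481 + 0.4·0.3008; P(author K) ≈ 0.3052, P(author N) ≈ 0.3693, P(author P) ≈ 0.3255
After 'absent': normaliser = 0.75·0.3052 + 0.45·0.3693 + 0.6·0.3255; P(author K) ≈ 0.3877, P(author N) ≈ 0.2815, P(author P) ≈ 0.3308

0.281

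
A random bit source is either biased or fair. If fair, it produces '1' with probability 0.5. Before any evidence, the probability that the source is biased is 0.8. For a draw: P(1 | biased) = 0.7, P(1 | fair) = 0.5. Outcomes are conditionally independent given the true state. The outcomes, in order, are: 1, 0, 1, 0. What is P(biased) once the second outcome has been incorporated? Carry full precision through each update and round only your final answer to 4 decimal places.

0.7706

Each posterior becomes the prior for the next update.
After '1': P(biased) = 0.7·0.8000 / (0.7·0.8000 + 0.5·0.2000) ≈ 0.8485
After '0': P(biased) = 0.3·0.8485 / (0.3·0.8485 + 0.5·0.1515) ≈ 0.7706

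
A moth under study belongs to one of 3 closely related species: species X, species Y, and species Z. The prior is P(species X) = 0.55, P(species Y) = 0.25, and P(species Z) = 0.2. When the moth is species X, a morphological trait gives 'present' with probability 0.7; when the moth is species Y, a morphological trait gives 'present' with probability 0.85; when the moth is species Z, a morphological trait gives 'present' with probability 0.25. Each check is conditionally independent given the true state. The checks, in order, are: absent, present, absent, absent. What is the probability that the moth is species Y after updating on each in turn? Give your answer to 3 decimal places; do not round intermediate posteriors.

Apply Bayes' rule sequentially, carrying P(species Y) forward.
After 'absent': normaliser = 0.3·0.5500 + 0.15·0.2500 + 0.75·0.2000; P(species X) ≈ 0.4681, P(species Y) ≈ 0.1064, P(species Z) ≈ 0.4255
After 'present': normaliser = 0.7·0.4681 + 0.85·0.1064 + 0.25·0.4255; P(species X) ≈ 0.6247, P(species Y) ≈ 0.1724, P(species Z) ≈ 0.2028
After 'absent': normaliser = 0.3·0.6247 + 0.15·0.1724 + 0.75·0.2028; P(species X) ≈ 0.5129, P(species Y) ≈ 0.0708, P(species Z) ≈ 0.4163
After 'absent': normaliser = 0.3·0.5129 + 0.15·0.0708 + 0.75·0.4163; P(species X) ≈ 0.3228, P(species Y) ≈ 0.0223, P(species Z) ≈ 0.6550

0.022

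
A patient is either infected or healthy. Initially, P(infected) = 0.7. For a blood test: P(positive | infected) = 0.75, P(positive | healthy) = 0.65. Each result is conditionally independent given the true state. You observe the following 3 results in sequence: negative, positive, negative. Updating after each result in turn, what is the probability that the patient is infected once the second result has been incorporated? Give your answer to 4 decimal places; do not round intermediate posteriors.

Each posterior becomes the prior for the next update.
After 'negative': P(infected) = 0.25·0.7000 / (0.25·0.7000 + 0.35·0.3000) ≈ 0.6250
After 'positive': P(infected) = 0.75·0.6250 / (0.75·0.6250 + 0.65·0.3750) ≈ 0.6579

0.6579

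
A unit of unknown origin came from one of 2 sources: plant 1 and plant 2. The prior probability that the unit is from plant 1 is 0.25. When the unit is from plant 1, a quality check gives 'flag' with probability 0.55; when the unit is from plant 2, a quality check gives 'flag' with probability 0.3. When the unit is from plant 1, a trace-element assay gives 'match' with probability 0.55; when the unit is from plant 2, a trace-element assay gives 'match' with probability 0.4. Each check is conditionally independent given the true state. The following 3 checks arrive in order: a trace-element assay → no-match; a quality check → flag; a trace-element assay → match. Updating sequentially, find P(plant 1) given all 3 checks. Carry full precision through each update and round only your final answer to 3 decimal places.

0.387

After a trace-element assay='no-match': P(plant 1) = 0.45·0.2500 / (0.45·0.2500 + 0.6·0.7500) ≈ 0.2000
After a quality check='flag': P(plant 1) = 0.55·0.2000 / (0.55·0.2000 + 0.3·0.8000) ≈ 0.3143
After a trace-element assay='match': P(plant 1) = 0.55·0.3143 / (0.55·0.3143 + 0.4·0.6857) ≈ 0.3866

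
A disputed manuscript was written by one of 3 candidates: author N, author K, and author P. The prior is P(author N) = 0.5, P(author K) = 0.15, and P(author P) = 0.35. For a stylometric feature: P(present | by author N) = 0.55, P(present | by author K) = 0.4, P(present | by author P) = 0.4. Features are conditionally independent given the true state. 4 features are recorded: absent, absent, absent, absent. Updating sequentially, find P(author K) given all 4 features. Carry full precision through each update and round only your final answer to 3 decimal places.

After 'absent': normaliser = 0.45·0.5000 + 0.6·0.1500 + 0.6·0.3500; P(author N) ≈ 0.4286, P(author K) ≈ 0.1714, P(author P) ≈ 0.4000
After 'absent': normaliser = 0.45·0.4286 + 0.6·0.1714 + 0.6·0.4000; P(author N) ≈ 0.3600, P(author K) ≈ 0.1920, P(author P) ≈ 0.4480
After 'absent': normaliser = 0.45·0.3600 + 0.6·0.1920 + 0.6·0.4480; P(author N) ≈ 0.2967, P(author K) ≈ 0.2110, P(author P) ≈ 0.4923
After 'absent': normaliser = 0.45·0.2967 + 0.6·0.2110 + 0.6·0.4923; P(author N) ≈ 0.2404, P(author K) ≈ 0.2279, P(author P) ≈ 0.5318

0.228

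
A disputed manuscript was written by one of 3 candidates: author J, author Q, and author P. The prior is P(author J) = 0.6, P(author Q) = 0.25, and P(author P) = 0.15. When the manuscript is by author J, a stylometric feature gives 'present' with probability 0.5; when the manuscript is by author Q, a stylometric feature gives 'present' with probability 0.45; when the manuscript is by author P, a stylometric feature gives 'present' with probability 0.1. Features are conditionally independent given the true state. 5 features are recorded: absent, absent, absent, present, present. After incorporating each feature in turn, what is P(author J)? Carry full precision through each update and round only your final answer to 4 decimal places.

Apply Bayes' rule sequentially, carrying P(author J) forward.
After 'absent': normaliser = 0.5·0.6000 + 0.55·0.2500 + 0.9·0.1500; P(author J) ≈ 0.5240, P(author Q) ≈ 0.2402, P(author P) ≈ 0.2358
After 'absent': normaliser = 0.5·0.5240 + 0.55·0.2402 + 0.9·0.2358; P(author J) ≈ 0.4321, P(author Q) ≈ 0.2179, P(author P) ≈ 0.3500
After 'absent': normaliser = 0.5·0.4321 + 0.55·0.2179 + 0.9·0.3500; P(author J) ≈ 0.3319, P(author Q) ≈ 0.1841, P(author P) ≈ 0.4840
After 'present': normaliser = 0.5·0.3319 + 0.45·0.1841 + 0.1·0.4840; P(author J) ≈ 0.5584, P(author Q) ≈ 0.2787, P(author P) ≈ 0.1628
After 'present': normaliser = 0.5·0.5584 + 0.45·0.2787 + 0.1·0.1628; P(author J) ≈ 0.6633, P(author Q) ≈ 0.2980, P(author P) ≈ 0.0387

0.6633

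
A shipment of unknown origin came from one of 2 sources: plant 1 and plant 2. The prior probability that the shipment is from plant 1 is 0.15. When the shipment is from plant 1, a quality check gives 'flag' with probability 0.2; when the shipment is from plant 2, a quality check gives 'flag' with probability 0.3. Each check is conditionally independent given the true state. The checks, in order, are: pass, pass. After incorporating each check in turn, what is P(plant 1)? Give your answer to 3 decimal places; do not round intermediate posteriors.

0.187

After 'pass': P(plant 1) = 0.8·0.1500 / (0.8·0.1500 + 0.7·0.8500) ≈ 0.1678
After 'pass': P(plant 1) = 0.8·0.1678 / (0.8·0.1678 + 0.7·0.8322) ≈ 0.1873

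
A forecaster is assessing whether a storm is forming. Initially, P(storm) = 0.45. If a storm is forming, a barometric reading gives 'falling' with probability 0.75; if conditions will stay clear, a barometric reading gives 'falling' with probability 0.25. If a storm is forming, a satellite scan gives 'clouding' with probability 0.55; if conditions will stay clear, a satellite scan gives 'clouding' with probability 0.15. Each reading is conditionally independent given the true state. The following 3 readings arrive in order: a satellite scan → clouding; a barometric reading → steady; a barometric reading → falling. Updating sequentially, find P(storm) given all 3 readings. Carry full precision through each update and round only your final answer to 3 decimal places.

Apply Bayes' rule sequentially, carrying P(storm) forward.
After a satellite scan='clouding': P(storm) = 0.55·0.4500 / (0.55·0.4500 + 0.15·0.5500) ≈ 0.7500
After a barometric reading='steady': P(storm) = 0.25·0.7500 / (0.25·0.7500 + 0.75·0.2500) ≈ 0.5000
After a barometric reading='falling': P(storm) = 0.75·0.5000 / (0.75·0.5000 + 0.25·0.5000) ≈ 0.7500

0.750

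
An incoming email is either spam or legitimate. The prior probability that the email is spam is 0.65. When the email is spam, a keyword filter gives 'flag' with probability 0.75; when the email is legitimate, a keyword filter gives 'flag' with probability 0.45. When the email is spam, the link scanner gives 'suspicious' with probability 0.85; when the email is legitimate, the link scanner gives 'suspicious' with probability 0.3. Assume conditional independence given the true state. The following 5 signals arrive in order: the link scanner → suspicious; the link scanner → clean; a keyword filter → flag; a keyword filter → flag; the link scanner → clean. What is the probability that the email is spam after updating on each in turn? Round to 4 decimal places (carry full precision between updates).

After the link scanner='suspicious': P(spam) = 0.85·0.6500 / (0.85·0.6500 + 0.3·0.3500) ≈ 0.8403
After the link scanner='clean': P(spam) = 0.15·0.8403 / (0.15·0.8403 + 0.7·0.1597) ≈ 0.5300
After a keyword filter='flag': P(spam) = 0.75·0.5300 / (0.75·0.5300 + 0.45·0.4700) ≈ 0.6527
After a keyword filter='flag': P(spam) = 0.75·0.6527 / (0.75·0.6527 + 0.45·0.3473) ≈ 0.7580
After the link scanner='clean': P(spam) = 0.15·0.7580 / (0.15·0.7580 + 0.7·0.2420) ≈ 0.4016

0.4016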